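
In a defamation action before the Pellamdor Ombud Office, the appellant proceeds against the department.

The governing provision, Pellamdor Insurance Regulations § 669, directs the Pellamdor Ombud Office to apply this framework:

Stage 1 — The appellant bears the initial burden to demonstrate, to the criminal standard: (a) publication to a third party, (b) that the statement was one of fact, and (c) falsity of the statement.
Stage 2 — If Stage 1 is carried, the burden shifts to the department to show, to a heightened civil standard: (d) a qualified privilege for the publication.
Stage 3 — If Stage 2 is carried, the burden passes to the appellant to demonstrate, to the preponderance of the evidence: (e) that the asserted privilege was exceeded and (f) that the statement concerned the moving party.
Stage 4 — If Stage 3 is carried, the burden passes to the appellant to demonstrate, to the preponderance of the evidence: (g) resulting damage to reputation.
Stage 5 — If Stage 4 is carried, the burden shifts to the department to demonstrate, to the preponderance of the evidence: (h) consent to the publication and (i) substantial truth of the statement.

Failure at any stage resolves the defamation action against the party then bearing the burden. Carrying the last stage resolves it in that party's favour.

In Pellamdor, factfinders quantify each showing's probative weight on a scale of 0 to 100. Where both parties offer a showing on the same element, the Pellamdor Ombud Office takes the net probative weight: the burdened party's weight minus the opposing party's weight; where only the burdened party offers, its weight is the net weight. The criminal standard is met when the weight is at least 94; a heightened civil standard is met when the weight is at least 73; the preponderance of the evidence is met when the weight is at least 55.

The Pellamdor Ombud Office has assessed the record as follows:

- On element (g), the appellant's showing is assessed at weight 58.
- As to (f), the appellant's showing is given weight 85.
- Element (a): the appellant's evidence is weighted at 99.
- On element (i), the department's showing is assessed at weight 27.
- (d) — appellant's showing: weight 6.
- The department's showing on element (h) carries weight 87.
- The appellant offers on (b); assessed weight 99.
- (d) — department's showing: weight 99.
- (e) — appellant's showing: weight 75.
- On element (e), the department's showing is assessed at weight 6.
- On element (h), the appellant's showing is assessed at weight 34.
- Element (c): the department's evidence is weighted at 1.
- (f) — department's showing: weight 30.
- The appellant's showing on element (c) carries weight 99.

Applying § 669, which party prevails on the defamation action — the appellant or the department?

appellant

Stage 1 (appellant, the criminal standard, weight is at least 94): (a) 99 ≥ 94 — meets; (b) 99 ≥ 94 — meets; (c) net 99−1=98 ≥ 94 — meets.
  Stage 1 carried; the burden shifts to the department.
Stage 2 (department, a heightened civil standard, weight is at least 73): (d) net 99−6=93 ≥ 73 — meets.
  Stage 2 is satisfied; the onus moves to the appellant.
Stage 3 (appellant, the preponderance of the evidence, weight is at least 55): (e) net 75−6=69 ≥ 55 — meets; (f) net 85−30=55 ≥ 55 — meets.
  Stage 3 is satisfied; the appellant continues to bear the burden.
Stage 4 (appellant, the preponderance of the evidence, weight is at least 55): (g) 58 ≥ 55 — meets.
  The appellant carries Stage 4; the department now bears the burden.
Stage 5 (department, the preponderance of the evidence, weight is at least 55): (h) net 87−34=53 < 55 — fails; (i) 27 < 55 — fails.
  Not every element is met, so the department fails to carry Stage 5.
The appellant prevails.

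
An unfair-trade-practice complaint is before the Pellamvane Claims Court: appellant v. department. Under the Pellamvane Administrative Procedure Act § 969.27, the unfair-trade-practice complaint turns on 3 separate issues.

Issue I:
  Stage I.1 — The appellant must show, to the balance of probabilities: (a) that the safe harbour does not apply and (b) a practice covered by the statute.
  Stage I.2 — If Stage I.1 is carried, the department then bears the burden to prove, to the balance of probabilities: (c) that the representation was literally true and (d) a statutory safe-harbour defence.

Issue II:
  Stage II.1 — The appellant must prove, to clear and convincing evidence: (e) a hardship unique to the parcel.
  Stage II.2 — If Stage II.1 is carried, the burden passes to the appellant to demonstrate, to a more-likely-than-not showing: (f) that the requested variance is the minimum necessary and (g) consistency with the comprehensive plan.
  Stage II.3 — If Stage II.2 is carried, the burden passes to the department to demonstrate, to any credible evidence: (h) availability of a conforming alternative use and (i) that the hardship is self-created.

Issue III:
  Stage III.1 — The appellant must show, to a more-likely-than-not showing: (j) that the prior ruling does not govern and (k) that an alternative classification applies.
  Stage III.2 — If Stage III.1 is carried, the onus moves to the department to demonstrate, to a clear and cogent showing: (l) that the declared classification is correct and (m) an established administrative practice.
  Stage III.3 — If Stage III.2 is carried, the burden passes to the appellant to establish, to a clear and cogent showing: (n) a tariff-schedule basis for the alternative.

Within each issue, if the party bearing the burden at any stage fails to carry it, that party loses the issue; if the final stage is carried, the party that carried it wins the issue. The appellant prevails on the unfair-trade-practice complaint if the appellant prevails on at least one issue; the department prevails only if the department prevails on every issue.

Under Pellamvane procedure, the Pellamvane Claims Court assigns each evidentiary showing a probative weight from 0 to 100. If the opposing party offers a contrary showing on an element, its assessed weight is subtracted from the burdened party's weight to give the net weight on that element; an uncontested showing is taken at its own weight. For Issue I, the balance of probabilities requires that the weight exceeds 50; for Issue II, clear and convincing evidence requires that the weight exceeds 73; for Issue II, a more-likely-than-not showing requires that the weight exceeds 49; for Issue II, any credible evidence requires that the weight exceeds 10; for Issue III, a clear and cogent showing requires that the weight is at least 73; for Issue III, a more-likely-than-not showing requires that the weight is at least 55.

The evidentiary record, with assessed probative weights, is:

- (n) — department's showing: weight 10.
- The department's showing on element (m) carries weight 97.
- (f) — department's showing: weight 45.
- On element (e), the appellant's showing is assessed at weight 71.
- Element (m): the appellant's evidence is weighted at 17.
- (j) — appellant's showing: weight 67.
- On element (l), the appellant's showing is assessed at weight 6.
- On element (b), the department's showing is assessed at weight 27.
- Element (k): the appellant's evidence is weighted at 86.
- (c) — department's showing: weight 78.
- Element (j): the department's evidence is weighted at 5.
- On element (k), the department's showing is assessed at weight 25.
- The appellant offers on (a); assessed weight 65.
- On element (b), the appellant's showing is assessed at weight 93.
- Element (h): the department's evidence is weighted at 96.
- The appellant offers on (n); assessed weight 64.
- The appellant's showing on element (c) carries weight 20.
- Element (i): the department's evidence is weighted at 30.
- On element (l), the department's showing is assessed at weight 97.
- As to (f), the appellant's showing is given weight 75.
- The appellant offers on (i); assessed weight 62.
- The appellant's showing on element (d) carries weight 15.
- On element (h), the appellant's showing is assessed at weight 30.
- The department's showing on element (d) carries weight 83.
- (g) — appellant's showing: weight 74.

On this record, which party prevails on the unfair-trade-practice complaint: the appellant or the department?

— Issue I —
At Stage I.1 the appellant must meet the balance of probabilities (weight exceeds 50): on (a) the weight is 65, which does exceed 50, so (a) meets the standard; on (b) the weight is 93 less the opposing 27 gives net 66, > 50, so (b) meets the standard.
  Stage I.1 is satisfied; the onus moves to the department.
At Stage I.2 the department must meet the balance of probabilities (weight exceeds 50): on (c) the weight is 78 less the opposing 20 gives net 58, > 50, so (c) meets the standard; on (d) the weight is 83 less the opposing 15 gives net 68, > 50, so (d) meets the standard.
  The department carries the last stage.
Every stage carried; the department prevails on this issue.
— Issue II —
Stage II.1 (appellant, clear and convincing evidence, weight exceeds 73): (e) 71 ≤ 73 — fails.
  Not every element is met, so the appellant fails to carry Stage II.1.
The department prevails on this issue.
— Issue III —
Stage III.1 (appellant, a more-likely-than-not showing, weight is at least 55): (j) net 67−5=62 ≥ 55 — meets; (k) net 86−25=61 ≥ 55 — meets.
  Stage III.1 carried; the burden shifts to the department.
Stage III.2 (department, a clear and cogent showing, weight is at least 73): (l) net 97−6=91 ≥ 73 — meets; (m) net 97−17=80 ≥ 73 — meets.
  Stage III.2 carried; the burden shifts to the appellant.
Stage III.3 (appellant, a clear and cogent showing, weight is at least 73): (n) net 64−10=54 < 73 — fails.
  The appellant does not carry Stage III.3.
The department prevails on this issue.
Per-issue: Issue I → department; Issue II → department; Issue III → department. The appellant must prevail on at least one issue; overall, the department prevails.

department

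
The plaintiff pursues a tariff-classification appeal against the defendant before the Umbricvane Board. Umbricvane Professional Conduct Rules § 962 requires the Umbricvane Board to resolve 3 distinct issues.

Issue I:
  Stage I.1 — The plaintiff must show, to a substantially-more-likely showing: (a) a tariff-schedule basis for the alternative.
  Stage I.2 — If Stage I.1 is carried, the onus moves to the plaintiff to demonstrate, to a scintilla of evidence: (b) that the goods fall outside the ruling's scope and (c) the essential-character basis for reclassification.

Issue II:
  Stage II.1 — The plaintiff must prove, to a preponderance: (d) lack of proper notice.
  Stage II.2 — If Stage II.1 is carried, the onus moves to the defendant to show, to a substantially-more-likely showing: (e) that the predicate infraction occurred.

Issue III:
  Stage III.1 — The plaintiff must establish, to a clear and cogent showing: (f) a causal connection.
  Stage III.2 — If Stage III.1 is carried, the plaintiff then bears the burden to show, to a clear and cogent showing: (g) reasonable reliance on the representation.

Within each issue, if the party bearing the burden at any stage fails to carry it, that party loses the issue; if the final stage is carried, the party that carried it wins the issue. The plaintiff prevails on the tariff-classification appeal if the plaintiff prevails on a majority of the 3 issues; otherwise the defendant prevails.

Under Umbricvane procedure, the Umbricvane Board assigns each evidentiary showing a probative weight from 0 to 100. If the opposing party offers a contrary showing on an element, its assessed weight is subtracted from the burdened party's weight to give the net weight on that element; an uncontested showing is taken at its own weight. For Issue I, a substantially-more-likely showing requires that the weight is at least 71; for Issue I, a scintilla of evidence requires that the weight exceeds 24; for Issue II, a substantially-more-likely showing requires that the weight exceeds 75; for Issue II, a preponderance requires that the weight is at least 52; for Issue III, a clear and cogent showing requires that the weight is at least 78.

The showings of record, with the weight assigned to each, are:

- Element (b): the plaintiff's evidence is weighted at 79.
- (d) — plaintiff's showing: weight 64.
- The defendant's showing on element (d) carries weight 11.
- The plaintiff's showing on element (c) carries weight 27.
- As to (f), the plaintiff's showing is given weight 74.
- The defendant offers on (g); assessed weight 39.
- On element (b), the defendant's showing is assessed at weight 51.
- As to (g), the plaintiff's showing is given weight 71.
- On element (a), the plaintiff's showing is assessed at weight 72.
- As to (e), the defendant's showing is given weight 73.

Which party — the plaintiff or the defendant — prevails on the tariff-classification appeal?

plaintiff

— Issue I —
Stage I.1 (plaintiff, a substantially-more-likely showing, weight is at least 71): (a) 72 ≥ 71 — meets.
  Stage I.1 is satisfied; the plaintiff continues to bear the burden.
Stage I.2 (plaintiff, a scintilla of evidence, weight exceeds 24): (b) net 79−51=28 > 24 — meets; (c) 27 > 24 — meets.
  All elements met at the final stage.
All stages carried — the plaintiff prevails on this issue.
— Issue II —
Stage II.1 (plaintiff, a preponderance, weight is at least 52): (d) net 64−11=53 ≥ 52 — meets.
  All elements met. The burden passes to the defendant.
Stage II.2 (defendant, a substantially-more-likely showing, weight exceeds 75): (e) 73 ≤ 75 — fails.
  Not every element is met, so the defendant fails to carry Stage II.2.
The analysis ends at Stage II.2; the plaintiff prevails on this issue.
— Issue III —
Stage III.1 — burden on plaintiff; standard: a clear and cogent showing (weight is at least 78).
    (f): 74 < 78 [not met]
  Stage III.1 not carried; the plaintiff fails its burden.
The analysis ends at Stage III.1; the defendant prevails on this issue.
Per-issue: Issue I → plaintiff; Issue II → plaintiff; Issue III → defendant. The plaintiff must prevail on a majority of issues; overall, the plaintiff prevails.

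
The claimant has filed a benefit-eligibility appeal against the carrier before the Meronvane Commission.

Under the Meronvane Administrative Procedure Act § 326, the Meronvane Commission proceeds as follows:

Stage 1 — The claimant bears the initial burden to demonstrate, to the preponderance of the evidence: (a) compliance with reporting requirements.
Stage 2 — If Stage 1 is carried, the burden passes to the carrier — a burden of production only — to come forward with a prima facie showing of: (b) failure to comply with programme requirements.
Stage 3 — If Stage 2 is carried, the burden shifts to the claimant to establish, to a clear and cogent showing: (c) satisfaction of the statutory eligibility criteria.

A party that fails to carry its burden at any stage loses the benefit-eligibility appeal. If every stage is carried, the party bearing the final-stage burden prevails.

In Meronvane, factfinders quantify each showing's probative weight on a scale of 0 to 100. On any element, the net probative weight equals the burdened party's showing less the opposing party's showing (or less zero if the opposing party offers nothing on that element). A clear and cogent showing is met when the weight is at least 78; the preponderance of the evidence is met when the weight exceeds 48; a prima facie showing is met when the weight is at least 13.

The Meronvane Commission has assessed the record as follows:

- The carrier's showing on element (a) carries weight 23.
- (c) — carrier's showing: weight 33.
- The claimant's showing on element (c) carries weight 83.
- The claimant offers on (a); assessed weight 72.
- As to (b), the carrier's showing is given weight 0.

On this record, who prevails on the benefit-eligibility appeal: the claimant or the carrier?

claimant

Stage 1 — burden on claimant; standard: the preponderance of the evidence (weight exceeds 48).
    (a): 72 − 23 = 49 > 48 [met]
  All elements met. The burden passes to the carrier.
Stage 2 — burden on carrier; standard: a prima facie showing (weight is at least 13).
    (b): 0 < 13 [not met]
  The carrier does not carry Stage 2.
So the claimant prevails.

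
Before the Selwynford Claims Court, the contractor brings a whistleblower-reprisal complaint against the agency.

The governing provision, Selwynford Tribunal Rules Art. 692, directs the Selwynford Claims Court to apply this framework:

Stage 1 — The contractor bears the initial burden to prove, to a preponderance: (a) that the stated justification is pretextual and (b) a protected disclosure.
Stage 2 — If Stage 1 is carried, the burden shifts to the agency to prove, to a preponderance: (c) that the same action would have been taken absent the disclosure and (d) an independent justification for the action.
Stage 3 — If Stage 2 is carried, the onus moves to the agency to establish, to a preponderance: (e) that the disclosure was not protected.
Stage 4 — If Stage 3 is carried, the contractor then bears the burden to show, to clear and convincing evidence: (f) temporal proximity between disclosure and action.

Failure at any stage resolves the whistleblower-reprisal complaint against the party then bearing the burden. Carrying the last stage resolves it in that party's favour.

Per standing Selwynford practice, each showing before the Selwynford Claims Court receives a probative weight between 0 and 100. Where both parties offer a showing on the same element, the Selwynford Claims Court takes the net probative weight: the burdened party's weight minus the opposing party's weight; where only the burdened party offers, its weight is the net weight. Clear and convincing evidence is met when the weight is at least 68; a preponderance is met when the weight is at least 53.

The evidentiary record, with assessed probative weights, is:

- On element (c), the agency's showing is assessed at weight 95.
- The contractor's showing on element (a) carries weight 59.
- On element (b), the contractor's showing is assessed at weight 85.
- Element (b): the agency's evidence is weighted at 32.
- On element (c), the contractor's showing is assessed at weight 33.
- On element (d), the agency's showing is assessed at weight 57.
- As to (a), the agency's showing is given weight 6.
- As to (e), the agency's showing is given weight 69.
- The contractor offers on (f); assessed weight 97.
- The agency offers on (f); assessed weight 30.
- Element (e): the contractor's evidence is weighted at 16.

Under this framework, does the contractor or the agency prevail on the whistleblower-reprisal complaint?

agency

Stage 1 (contractor, a preponderance, weight is at least 53): (a) net 59−6=53 ≥ 53 — meets; (b) net 85−32=53 ≥ 53 — meets.
  All elements met. The burden passes to the agency.
Stage 2 (agency, a preponderance, weight is at least 53): (c) net 95−33=62 ≥ 53 — meets; (d) 57 ≥ 53 — meets.
  Stage 2 is satisfied; the agency continues to bear the burden.
Stage 3 (agency, a preponderance, weight is at least 53): (e) net 69−16=53 ≥ 53 — meets.
  All elements met. The burden passes to the contractor.
Stage 4 (contractor, clear and convincing evidence, weight is at least 68): (f) net 97−30=67 < 68 — fails.
  The contractor does not carry Stage 4.
The analysis ends at Stage 4; the agency prevails.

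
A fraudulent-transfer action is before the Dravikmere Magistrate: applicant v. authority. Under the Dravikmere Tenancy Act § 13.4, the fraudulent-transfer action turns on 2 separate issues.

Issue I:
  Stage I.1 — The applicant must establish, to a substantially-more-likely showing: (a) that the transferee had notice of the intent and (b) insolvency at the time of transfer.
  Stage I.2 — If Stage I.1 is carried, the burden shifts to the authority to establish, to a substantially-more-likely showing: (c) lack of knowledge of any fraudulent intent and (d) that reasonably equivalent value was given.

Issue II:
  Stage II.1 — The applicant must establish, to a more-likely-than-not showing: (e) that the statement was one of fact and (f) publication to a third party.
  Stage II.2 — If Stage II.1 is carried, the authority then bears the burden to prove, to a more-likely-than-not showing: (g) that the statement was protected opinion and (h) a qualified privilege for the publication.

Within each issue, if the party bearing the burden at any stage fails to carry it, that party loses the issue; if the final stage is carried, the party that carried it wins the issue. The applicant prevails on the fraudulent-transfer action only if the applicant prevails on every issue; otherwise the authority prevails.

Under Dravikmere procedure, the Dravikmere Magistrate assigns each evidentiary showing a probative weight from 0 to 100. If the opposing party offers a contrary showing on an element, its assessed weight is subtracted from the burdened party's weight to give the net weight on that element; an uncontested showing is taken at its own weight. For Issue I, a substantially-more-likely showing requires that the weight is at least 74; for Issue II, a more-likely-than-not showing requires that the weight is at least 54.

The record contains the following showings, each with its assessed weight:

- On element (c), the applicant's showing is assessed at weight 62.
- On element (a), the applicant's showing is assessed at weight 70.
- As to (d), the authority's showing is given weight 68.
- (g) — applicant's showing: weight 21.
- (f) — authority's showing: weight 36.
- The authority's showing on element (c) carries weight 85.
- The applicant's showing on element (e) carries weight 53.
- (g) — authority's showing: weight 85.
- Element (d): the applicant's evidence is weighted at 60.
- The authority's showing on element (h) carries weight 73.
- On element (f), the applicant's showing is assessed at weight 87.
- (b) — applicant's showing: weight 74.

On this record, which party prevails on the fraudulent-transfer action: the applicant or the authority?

— Issue I —
Stage I.1 — burden on applicant; standard: a substantially-more-likely showing (weight is at least 74).
    (a): 70 < 74 [not met]
    (b): 74 ≥ 74 [met]
  The applicant does not carry Stage I.1.
The analysis ends at Stage I.1; the authority prevails on this issue.
— Issue II —
At Stage II.1 the applicant must meet a more-likely-than-not showing (weight is at least 54): on (e) the weight is 53, < 54, so (e) does not meet the standard; on (f) the weight is 87 less the opposing 36 gives net 51, < 54, so (f) does not meet the standard.
  The applicant does not carry Stage II.1.
The analysis ends at Stage II.1; the authority prevails on this issue.
Per-issue: Issue I → authority; Issue II → authority. The applicant must prevail on every issue; overall, the authority prevails.

authority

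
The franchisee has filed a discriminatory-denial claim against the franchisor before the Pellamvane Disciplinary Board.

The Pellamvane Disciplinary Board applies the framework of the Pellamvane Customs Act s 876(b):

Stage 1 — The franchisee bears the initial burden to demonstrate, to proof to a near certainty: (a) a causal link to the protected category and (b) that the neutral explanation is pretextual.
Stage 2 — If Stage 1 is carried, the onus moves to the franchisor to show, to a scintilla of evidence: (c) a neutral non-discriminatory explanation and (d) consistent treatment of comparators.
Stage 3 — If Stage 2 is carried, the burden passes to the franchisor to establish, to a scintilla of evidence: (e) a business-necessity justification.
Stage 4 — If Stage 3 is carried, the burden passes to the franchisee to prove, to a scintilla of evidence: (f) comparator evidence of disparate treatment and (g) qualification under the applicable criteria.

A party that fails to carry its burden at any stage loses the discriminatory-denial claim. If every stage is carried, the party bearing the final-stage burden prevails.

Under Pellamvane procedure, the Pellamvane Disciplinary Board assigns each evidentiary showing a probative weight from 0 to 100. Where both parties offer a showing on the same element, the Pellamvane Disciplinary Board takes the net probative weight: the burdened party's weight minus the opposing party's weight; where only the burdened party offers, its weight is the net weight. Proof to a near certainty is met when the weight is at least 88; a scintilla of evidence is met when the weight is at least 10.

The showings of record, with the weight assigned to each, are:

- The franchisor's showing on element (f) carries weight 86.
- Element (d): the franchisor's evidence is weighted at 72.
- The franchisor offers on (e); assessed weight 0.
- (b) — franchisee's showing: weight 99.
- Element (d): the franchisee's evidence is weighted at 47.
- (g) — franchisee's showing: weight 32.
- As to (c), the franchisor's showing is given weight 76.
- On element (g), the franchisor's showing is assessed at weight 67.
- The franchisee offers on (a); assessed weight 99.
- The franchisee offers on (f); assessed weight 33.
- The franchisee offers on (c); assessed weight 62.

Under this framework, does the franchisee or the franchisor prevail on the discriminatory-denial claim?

At Stage 1 the franchisee must meet proof to a near certainty (weight is at least 88): on (a) the weight is 99, ≥ 88, so (a) meets the standard; on (b) the weight is 99, which does reach 88, so (b) meets the standard.
  Stage 1 is satisfied; the onus moves to the franchisor.
At Stage 2 the franchisor must meet a scintilla of evidence (weight is at least 10): on (c) the weight is 76 less the opposing 62 gives net 14, which does reach 10, so (c) meets the standard; on (d) the weight is 72 less the opposing 47 gives net 25, which does reach 10, so (d) meets the standard.
  All elements met. The franchisor retains the burden for Stage 3.
At Stage 3 the franchisor must meet a scintilla of evidence (weight is at least 10): on (e) the weight is 0, which does not reach 10, so (e) does not meet the standard.
  The franchisor does not carry Stage 3.
So the franchisee prevails.

franchisee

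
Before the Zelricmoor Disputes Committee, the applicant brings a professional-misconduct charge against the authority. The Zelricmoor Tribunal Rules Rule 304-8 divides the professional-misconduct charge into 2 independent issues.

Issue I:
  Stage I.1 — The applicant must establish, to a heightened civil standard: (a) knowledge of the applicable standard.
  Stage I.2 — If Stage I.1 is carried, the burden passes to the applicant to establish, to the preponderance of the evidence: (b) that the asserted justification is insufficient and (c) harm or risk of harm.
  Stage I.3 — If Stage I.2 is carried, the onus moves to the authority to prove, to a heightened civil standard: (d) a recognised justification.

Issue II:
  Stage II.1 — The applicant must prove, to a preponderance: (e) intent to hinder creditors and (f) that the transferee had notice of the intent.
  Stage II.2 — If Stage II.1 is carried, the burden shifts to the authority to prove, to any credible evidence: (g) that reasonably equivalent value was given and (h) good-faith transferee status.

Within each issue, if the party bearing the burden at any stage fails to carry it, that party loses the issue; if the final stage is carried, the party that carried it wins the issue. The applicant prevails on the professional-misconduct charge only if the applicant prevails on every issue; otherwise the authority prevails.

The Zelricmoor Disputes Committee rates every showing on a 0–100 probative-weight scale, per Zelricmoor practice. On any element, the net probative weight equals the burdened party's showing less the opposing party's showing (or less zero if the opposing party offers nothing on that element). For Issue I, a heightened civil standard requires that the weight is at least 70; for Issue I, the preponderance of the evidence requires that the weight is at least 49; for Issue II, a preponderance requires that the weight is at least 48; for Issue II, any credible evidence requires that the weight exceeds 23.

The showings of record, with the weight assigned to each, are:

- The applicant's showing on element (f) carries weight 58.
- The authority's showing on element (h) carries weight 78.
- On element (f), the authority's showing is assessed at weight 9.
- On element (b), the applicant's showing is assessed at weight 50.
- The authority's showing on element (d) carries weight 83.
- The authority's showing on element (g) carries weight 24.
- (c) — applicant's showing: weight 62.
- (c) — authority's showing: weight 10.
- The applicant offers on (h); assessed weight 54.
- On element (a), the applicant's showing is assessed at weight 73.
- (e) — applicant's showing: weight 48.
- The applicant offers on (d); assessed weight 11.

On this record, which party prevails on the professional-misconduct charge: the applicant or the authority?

— Issue I —
At Stage I.1 the applicant must meet a heightened civil standard (weight is at least 70): on (a) the weight is 73, which does reach 70, so (a) meets the standard.
  Stage I.1 carried; the burden remains with the applicant.
At Stage I.2 the applicant must meet the preponderance of the evidence (weight is at least 49): on (b) the weight is 50, which does reach 49, so (b) meets the standard; on (c) the weight is 62 less the opposing 10 gives net 52, ≥ 49, so (c) meets the standard.
  All elements met. The burden passes to the authority.
At Stage I.3 the authority must meet a heightened civil standard (weight is at least 70): on (d) the weight is 83 less the opposing 11 gives net 72, which does reach 70, so (d) meets the standard.
  Stage I.3 carried; the final stage is satisfied.
With every stage satisfied, the authority prevails on this issue.
— Issue II —
Stage II.1 (applicant, a preponderance, weight is at least 48): (e) 48 ≥ 48 — meets; (f) net 58−9=49 ≥ 48 — meets.
  Stage II.1 carried; the burden shifts to the authority.
Stage II.2 (authority, any credible evidence, weight exceeds 23): (g) 24 > 23 — meets; (h) net 78−54=24 > 23 — meets.
  The authority carries the last stage.
Every stage carried; the authority prevails on this issue.
Per-issue: Issue I → authority; Issue II → authority. The applicant must prevail on every issue; overall, the authority prevails.

authority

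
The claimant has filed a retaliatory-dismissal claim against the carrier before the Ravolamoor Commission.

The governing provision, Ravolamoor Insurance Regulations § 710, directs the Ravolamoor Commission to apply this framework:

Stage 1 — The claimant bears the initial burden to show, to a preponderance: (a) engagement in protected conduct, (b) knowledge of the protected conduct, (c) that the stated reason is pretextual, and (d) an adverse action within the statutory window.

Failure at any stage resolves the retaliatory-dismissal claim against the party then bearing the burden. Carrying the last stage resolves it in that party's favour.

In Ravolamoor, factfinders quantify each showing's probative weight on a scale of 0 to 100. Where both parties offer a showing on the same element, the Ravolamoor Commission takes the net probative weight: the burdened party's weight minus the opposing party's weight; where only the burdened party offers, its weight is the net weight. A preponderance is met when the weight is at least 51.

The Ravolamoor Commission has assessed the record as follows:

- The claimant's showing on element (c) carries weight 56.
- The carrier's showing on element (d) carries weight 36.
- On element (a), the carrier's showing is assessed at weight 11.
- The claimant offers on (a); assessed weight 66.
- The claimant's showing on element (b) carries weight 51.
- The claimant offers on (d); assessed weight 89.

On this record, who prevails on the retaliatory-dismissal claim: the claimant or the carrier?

claimant

At Stage 1 the claimant must meet a preponderance (weight is at least 51): on (a) the weight is 66 less the opposing 11 gives net 55, which does reach 51, so (a) meets the standard; on (b) the weight is 51, ≥ 51, so (b) meets the standard; on (c) the weight is 56, ≥ 51, so (c) meets the standard; on (d) the weight is 89 less the opposing 36 gives net 53, which does reach 51, so (d) meets the standard.
  Stage 1 carried; the final stage is satisfied.
All stages carried — the claimant prevails.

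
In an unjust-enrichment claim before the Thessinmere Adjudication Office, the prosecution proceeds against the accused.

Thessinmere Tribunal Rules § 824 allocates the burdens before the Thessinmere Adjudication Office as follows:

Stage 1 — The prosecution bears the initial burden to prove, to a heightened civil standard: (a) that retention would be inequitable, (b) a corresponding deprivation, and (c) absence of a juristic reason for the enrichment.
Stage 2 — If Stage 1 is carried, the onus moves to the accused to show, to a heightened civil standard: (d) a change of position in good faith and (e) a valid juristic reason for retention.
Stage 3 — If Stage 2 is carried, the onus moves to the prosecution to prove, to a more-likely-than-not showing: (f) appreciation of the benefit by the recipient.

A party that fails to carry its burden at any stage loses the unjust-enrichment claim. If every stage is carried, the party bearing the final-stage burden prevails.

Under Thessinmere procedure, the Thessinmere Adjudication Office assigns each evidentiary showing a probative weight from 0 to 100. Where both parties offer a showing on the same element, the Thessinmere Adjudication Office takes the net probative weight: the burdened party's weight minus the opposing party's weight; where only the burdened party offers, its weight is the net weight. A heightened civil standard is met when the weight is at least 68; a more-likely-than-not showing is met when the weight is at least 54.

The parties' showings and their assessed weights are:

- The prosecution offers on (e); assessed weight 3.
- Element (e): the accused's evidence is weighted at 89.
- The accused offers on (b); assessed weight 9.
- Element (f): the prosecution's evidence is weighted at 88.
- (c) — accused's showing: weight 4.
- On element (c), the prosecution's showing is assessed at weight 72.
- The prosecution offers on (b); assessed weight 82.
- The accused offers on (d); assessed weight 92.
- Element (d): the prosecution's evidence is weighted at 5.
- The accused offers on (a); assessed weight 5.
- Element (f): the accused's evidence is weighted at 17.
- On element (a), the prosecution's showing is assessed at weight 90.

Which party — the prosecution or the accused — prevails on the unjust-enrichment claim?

Stage 1 — burden on prosecution; standard: a heightened civil standard (weight is at least 68).
    (a): 90 − 5 = 85 ≥ 68 [met]
    (b): 82 − 9 = 73 ≥ 68 [met]
    (c): 72 − 4 = 68 ≥ 68 [met]
  Stage 1 is satisfied; the onus moves to the accused.
Stage 2 — burden on accused; standard: a heightened civil standard (weight is at least 68).
    (d): 92 − 5 = 87 ≥ 68 [met]
    (e): 89 − 3 = 86 ≥ 68 [met]
  Stage 2 is satisfied; the onus moves to the prosecution.
Stage 3 — burden on prosecution; standard: a more-likely-than-not showing (weight is at least 54).
    (f): 88 − 17 = 71 ≥ 54 [met]
  All elements met at the final stage.
All stages carried — the prosecution prevails.

prosecution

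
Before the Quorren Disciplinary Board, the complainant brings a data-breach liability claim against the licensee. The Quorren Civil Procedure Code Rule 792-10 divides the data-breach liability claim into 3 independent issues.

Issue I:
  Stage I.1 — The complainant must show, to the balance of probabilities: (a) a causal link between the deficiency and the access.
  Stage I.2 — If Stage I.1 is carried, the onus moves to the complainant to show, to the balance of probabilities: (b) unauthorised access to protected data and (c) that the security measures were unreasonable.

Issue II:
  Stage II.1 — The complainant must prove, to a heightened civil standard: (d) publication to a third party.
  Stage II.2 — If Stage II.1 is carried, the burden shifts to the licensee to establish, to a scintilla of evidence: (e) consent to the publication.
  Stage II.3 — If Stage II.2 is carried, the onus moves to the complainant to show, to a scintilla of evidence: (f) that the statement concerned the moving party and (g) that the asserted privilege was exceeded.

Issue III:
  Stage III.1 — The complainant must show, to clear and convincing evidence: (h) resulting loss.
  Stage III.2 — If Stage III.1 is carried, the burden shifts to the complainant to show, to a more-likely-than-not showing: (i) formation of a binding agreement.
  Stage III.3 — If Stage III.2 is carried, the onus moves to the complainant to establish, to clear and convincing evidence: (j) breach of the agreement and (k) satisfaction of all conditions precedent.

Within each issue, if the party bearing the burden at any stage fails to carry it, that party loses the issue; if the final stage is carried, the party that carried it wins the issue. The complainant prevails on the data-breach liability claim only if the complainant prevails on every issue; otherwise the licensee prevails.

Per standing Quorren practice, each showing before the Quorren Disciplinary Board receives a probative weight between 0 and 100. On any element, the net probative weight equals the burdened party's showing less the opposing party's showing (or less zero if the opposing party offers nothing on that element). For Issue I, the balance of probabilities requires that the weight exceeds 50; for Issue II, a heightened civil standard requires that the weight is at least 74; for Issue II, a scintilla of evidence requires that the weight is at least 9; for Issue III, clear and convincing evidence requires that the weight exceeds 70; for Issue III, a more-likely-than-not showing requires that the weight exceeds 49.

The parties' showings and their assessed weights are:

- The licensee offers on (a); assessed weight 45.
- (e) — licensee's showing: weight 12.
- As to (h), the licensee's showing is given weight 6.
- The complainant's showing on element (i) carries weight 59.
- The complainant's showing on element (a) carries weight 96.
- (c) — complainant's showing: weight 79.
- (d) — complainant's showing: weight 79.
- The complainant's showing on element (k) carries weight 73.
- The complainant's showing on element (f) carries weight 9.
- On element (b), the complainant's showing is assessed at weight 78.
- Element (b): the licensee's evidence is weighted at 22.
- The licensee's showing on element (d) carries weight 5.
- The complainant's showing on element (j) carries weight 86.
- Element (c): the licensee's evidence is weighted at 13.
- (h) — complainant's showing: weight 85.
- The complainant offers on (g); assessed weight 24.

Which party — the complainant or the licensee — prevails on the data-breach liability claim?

— Issue I —
Stage I.1 (complainant, the balance of probabilities, weight exceeds 50): (a) net 96−45=51 > 50 — meets.
  All elements met. The complainant retains the burden for Stage I.2.
Stage I.2 (complainant, the balance of probabilities, weight exceeds 50): (b) net 78−22=56 > 50 — meets; (c) net 79−13=66 > 50 — meets.
  Stage I.2 carried; the final stage is satisfied.
Every stage carried; the complainant prevails on this issue.
— Issue II —
Stage II.1 — burden on complainant; standard: a heightened civil standard (weight is at least 74).
    (d): 79 − 5 = 74 ≥ 74 [met]
  The complainant carries Stage II.1; the licensee now bears the burden.
Stage II.2 — burden on licensee; standard: a scintilla of evidence (weight is at least 9).
    (e): 12 ≥ 9 [met]
  Stage II.2 carried; the burden shifts to the complainant.
Stage II.3 — burden on complainant; standard: a scintilla of evidence (weight is at least 9).
    (f): 9 ≥ 9 [met]
    (g): 24 ≥ 9 [met]
  All elements met at the final stage.
With every stage satisfied, the complainant prevails on this issue.
— Issue III —
Stage III.1 — burden on complainant; standard: clear and convincing evidence (weight exceeds 70).
    (h): 85 − 6 = 79 > 70 [met]
  Stage III.1 carried; the burden remains with the complainant.
Stage III.2 — burden on complainant; standard: a more-likely-than-not showing (weight exceeds 49).
    (i): 59 > 49 [met]
  Stage III.2 is satisfied; the complainant continues to bear the burden.
Stage III.3 — burden on complainant; standard: clear and convincing evidence (weight exceeds 70).
    (j): 86 > 70 [met]
    (k): 73 > 70 [met]
  All elements met at the final stage.
Every stage carried; the complainant prevails on this issue.
Per-issue: Issue I → complainant; Issue II → complainant; Issue III → complainant. The complainant must prevail on every issue; overall, the complainant prevails.

complainant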